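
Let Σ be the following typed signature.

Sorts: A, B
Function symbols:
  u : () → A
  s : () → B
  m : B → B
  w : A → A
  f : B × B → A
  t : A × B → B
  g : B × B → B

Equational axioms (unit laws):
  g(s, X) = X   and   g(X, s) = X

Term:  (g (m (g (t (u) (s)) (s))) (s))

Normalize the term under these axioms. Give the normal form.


1. (g (m (g (t (u) (s)) (s))) (s))  →  (m (g (t (u) (s)) (s)))
2. (m (g (t (u) (s)) (s)))  →  (m (t (u) (s)))

normal form = (m (t (u) (s)))


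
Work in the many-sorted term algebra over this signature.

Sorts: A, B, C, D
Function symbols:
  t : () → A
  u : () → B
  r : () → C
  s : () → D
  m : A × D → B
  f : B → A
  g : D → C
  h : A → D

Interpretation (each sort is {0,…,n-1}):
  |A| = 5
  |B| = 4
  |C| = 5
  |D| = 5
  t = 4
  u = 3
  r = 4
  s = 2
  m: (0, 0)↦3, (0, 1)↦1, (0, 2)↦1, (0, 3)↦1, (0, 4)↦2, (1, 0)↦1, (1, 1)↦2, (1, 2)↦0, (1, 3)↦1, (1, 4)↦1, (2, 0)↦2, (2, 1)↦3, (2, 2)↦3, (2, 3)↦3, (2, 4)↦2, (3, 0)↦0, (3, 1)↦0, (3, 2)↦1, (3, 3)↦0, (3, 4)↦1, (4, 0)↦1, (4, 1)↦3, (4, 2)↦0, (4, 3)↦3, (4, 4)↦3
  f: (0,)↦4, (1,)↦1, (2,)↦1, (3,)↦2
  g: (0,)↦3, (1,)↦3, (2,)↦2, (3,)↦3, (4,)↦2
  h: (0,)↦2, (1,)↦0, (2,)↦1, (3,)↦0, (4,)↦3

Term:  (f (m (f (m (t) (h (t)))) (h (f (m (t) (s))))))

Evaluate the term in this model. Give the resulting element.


  t = 4
  t = 4
  (h (t)) = h(4,) = 3
  (m (t) (h (t))) = m(4, 3) = 3
  (f (m (t) (h (t)))) = f(3,) = 2
  t = 4
  s = 2
  (m (t) (s)) = m(4, 2) = 0
  (f (m (t) (s))) = f(0,) = 4
  (h (f (m (t) (s)))) = h(4,) = 3
  (m (f (m (t) (h (t)))) (h (f (m (t) (s))))) = m(2, 3) = 3
  (f (m (f (m (t) (h (t)))) (h (f (m (t) (s)))))) = f(3,) = 2

value = 2


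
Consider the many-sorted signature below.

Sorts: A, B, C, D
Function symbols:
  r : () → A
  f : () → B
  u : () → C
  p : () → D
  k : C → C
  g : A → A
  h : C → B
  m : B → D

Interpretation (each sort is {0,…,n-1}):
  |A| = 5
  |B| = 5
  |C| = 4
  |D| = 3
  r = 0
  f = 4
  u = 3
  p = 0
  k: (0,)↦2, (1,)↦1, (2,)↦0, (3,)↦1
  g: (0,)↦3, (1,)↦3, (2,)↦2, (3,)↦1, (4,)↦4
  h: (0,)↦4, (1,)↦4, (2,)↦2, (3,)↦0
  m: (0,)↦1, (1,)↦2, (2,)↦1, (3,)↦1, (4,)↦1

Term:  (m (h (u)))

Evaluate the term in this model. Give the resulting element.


  u = 3
  (h (u)) = h(3,) = 0
  (m (h (u))) = m(0,) = 1

value = 1


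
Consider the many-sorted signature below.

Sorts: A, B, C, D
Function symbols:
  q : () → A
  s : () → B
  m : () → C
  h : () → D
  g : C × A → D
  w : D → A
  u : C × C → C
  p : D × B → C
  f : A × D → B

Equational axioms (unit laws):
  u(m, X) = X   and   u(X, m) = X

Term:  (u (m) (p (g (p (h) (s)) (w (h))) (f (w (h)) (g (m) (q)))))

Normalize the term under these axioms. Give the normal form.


1. (u (m) (p (g (p (h) (s)) (w (h))) (f (w (h)) (g (m) (q)))))  →  (p (g (p (h) (s)) (w (h))) (f (w (h)) (g (m) (q))))

normal form = (p (g (p (h) (s)) (w (h))) (f (w (h)) (g (m) (q))))


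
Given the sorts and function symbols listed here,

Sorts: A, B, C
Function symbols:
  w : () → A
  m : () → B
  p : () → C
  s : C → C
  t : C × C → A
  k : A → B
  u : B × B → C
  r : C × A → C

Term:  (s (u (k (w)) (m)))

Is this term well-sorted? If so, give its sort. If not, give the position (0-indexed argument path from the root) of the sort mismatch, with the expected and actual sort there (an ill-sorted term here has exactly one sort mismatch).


      (w) : A
    (k (w)) : B
    (m) : B
  (u (k (w)) (m)) : C
(s (u (k (w)) (m))) : C

well-sorted; sort = C


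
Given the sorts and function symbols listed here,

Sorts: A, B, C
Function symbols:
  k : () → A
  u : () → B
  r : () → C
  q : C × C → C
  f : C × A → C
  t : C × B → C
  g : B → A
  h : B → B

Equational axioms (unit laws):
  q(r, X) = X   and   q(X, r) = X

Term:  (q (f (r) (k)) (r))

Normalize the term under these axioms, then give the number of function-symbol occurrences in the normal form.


size = 3

1. (q (f (r) (k)) (r))  →  (f (r) (k))
normal form: (f (r) (k))


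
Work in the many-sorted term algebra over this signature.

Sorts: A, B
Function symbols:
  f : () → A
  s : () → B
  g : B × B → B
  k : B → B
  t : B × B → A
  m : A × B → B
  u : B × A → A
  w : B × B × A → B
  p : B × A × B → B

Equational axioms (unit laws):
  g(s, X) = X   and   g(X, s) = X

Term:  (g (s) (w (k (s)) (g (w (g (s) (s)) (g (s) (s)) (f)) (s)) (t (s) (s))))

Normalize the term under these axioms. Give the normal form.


normal form = (w (k (s)) (w (s) (s) (f)) (t (s) (s)))

1. (g (s) (w (k (s)) (g (w (g (s) (s)) (g (s) (s)) (f)) (s)) (t (s) (s))))  →  (w (k (s)) (g (w (g (s) (s)) (g (s) (s)) (f)) (s)) (t (s) (s)))
2. (w (k (s)) (g (w (g (s) (s)) (g (s) (s)) (f)) (s)) (t (s) (s)))  →  (w (k (s)) (w (g (s) (s)) (g (s) (s)) (f)) (t (s) (s)))
3. (w (k (s)) (w (g (s) (s)) (g (s) (s)) (f)) (t (s) (s)))  →  (w (k (s)) (w (s) (g (s) (s)) (f)) (t (s) (s)))
4. (w (k (s)) (w (s) (g (s) (s)) (f)) (t (s) (s)))  →  (w (k (s)) (w (s) (s) (f)) (t (s) (s)))


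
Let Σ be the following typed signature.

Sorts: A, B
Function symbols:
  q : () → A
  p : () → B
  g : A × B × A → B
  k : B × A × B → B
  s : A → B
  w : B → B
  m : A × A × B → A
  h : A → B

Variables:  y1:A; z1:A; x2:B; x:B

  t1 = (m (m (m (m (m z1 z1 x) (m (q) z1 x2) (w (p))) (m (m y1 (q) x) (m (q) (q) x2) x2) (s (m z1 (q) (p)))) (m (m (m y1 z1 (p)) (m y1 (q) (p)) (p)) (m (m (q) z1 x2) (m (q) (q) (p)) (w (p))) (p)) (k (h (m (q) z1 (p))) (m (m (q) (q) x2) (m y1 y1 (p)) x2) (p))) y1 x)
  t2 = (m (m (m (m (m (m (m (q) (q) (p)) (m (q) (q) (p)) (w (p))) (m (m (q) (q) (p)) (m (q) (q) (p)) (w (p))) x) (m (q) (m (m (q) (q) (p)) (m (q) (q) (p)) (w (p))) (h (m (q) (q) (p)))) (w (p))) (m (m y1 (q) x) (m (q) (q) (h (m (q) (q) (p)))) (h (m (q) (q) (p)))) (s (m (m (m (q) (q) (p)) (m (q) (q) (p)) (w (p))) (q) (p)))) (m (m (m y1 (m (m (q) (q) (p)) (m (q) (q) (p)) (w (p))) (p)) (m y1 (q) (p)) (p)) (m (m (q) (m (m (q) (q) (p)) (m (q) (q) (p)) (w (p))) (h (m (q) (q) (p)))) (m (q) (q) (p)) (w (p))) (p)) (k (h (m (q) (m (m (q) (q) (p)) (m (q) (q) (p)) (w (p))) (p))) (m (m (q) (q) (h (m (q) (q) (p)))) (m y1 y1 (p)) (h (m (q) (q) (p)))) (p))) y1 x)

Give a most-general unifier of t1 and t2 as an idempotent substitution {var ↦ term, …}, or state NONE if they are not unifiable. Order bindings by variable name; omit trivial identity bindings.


{x2 ↦ (h (m (q) (q) (p))), z1 ↦ (m (m (q) (q) (p)) (m (q) (q) (p)) (w (p)))}


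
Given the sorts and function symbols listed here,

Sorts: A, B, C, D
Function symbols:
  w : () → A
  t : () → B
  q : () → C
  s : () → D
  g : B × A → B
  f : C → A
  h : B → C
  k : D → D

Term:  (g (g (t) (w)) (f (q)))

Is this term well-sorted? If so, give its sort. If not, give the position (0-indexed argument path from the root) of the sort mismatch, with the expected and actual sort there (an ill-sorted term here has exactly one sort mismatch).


    (t) : B
    (w) : A
  (g (t) (w)) : B
    (q) : C
  (f (q)) : A
(g (g (t) (w)) (f (q))) : B

well-sorted; sort = B


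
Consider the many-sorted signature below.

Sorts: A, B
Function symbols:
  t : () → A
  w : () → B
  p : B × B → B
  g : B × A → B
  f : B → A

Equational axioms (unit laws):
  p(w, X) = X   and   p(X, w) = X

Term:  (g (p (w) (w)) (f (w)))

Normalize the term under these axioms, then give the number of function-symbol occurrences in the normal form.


size = 4

1. (g (p (w) (w)) (f (w)))  →  (g (w) (f (w)))
normal form: (g (w) (f (w)))


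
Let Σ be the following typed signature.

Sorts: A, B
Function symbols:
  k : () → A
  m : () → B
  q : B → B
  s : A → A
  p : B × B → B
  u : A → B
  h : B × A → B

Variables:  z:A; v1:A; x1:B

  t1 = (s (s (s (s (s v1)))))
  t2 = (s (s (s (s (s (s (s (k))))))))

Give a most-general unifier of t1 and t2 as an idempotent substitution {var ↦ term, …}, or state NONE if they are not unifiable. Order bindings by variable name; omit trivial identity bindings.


{v1 ↦ (s (s (k)))}


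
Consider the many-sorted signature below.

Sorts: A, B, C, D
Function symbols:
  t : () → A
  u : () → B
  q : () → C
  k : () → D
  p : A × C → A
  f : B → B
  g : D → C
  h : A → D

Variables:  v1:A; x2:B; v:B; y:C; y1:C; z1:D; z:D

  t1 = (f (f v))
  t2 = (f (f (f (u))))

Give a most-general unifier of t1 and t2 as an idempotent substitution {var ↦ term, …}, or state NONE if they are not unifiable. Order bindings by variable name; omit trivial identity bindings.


{v ↦ (f (u))}


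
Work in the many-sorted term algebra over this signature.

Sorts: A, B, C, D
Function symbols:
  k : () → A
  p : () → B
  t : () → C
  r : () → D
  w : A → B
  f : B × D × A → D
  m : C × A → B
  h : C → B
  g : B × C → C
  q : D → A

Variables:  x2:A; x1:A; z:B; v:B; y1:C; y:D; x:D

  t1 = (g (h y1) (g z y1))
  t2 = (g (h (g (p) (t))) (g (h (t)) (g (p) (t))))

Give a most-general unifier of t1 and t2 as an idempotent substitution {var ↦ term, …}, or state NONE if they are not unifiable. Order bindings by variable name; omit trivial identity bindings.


{y1 ↦ (g (p) (t)), z ↦ (h (t))}


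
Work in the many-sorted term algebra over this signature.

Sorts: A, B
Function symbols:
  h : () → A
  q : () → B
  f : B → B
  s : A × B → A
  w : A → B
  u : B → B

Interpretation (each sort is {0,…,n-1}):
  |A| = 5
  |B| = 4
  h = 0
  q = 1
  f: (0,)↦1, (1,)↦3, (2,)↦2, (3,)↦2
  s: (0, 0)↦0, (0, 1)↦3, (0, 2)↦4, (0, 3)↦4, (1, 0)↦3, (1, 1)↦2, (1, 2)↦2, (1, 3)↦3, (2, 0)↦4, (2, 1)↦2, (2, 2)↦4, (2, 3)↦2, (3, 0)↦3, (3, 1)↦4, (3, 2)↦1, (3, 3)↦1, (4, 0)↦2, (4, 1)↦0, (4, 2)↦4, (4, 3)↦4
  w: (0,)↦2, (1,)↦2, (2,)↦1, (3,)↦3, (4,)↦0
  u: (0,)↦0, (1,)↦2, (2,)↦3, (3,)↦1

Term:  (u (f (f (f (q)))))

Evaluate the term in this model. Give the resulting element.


  q = 1
  (f (q)) = f(1,) = 3
  (f (f (q))) = f(3,) = 2
  (f (f (f (q)))) = f(2,) = 2
  (u (f (f (f (q))))) = u(2,) = 3

value = 3


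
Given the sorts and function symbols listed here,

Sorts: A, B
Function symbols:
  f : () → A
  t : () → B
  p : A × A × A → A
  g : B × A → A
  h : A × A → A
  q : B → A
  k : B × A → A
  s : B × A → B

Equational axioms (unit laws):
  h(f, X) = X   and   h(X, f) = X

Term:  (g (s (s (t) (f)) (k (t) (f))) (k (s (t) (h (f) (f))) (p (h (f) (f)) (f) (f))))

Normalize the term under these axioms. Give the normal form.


normal form = (g (s (s (t) (f)) (k (t) (f))) (k (s (t) (f)) (p (f) (f) (f))))

1. (g (s (s (t) (f)) (k (t) (f))) (k (s (t) (h (f) (f))) (p (h (f) (f)) (f) (f))))  →  (g (s (s (t) (f)) (k (t) (f))) (k (s (t) (f)) (p (h (f) (f)) (f) (f))))
2. (g (s (s (t) (f)) (k (t) (f))) (k (s (t) (f)) (p (h (f) (f)) (f) (f))))  →  (g (s (s (t) (f)) (k (t) (f))) (k (s (t) (f)) (p (f) (f) (f))))


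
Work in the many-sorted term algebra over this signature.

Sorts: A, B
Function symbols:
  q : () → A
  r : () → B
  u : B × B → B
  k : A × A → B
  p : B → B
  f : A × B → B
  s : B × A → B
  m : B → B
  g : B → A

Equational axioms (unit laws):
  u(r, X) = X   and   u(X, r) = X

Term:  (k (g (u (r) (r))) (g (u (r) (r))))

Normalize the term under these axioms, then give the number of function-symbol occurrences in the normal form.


size = 5

1. (k (g (u (r) (r))) (g (u (r) (r))))  →  (k (g (r)) (g (u (r) (r))))
2. (k (g (r)) (g (u (r) (r))))  →  (k (g (r)) (g (r)))
normal form: (k (g (r)) (g (r)))


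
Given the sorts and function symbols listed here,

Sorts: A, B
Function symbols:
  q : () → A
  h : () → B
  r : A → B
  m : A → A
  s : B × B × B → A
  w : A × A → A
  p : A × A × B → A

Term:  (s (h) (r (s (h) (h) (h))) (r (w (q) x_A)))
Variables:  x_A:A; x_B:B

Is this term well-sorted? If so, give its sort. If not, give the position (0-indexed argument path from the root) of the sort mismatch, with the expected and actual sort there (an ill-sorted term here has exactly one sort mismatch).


well-sorted; sort = A

  (h) : B
      (h) : B
      (h) : B
      (h) : B
    (s (h) (h) (h)) : A
  (r (s (h) (h) (h))) : B
      (q) : A
      x_A : A
    (w (q) x_A) : A
  (r (w (q) x_A)) : B
(s (h) (r (s (h) (h) (h))) (r (w (q) x_A))) : A


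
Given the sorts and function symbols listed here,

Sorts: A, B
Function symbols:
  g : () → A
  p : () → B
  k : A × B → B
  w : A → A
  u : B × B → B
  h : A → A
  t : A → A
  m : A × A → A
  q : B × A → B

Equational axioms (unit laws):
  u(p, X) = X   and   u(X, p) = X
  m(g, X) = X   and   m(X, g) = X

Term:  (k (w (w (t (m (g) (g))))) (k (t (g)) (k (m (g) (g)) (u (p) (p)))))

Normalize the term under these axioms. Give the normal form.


normal form = (k (w (w (t (g)))) (k (t (g)) (k (g) (p))))

1. (k (w (w (t (m (g) (g))))) (k (t (g)) (k (m (g) (g)) (u (p) (p)))))  →  (k (w (w (t (g)))) (k (t (g)) (k (m (g) (g)) (u (p) (p)))))
2. (k (w (w (t (g)))) (k (t (g)) (k (m (g) (g)) (u (p) (p)))))  →  (k (w (w (t (g)))) (k (t (g)) (k (g) (u (p) (p)))))
3. (k (w (w (t (g)))) (k (t (g)) (k (g) (u (p) (p)))))  →  (k (w (w (t (g)))) (k (t (g)) (k (g) (p))))


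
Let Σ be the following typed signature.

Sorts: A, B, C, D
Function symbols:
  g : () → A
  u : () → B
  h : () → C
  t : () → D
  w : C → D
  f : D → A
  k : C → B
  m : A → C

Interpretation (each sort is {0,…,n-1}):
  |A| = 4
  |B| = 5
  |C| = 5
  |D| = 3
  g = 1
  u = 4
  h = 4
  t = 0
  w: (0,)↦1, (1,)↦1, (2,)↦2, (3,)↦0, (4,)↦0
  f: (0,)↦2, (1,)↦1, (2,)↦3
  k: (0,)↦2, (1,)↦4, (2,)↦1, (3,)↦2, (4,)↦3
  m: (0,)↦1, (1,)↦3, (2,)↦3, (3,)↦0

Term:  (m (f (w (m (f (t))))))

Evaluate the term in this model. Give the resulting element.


value = 3

  t = 0
  (f (t)) = f(0,) = 2
  (m (f (t))) = m(2,) = 3
  (w (m (f (t)))) = w(3,) = 0
  (f (w (m (f (t))))) = f(0,) = 2
  (m (f (w (m (f (t)))))) = m(2,) = 3


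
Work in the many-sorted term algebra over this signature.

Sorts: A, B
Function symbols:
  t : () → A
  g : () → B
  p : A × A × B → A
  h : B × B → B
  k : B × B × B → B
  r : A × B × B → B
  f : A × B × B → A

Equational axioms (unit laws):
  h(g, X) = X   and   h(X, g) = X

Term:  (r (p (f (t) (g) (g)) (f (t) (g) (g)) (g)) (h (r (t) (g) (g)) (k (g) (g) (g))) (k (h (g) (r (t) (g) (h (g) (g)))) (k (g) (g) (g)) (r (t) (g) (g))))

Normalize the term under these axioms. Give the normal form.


normal form = (r (p (f (t) (g) (g)) (f (t) (g) (g)) (g)) (h (r (t) (g) (g)) (k (g) (g) (g))) (k (r (t) (g) (g)) (k (g) (g) (g)) (r (t) (g) (g))))

1. (r (p (f (t) (g) (g)) (f (t) (g) (g)) (g)) (h (r (t) (g) (g)) (k (g) (g) (g))) (k (h (g) (r (t) (g) (h (g) (g)))) (k (g) (g) (g)) (r (t) (g) (g))))  →  (r (p (f (t) (g) (g)) (f (t) (g) (g)) (g)) (h (r (t) (g) (g)) (k (g) (g) (g))) (k (r (t) (g) (h (g) (g))) (k (g) (g) (g)) (r (t) (g) (g))))
2. (r (p (f (t) (g) (g)) (f (t) (g) (g)) (g)) (h (r (t) (g) (g)) (k (g) (g) (g))) (k (r (t) (g) (h (g) (g))) (k (g) (g) (g)) (r (t) (g) (g))))  →  (r (p (f (t) (g) (g)) (f (t) (g) (g)) (g)) (h (r (t) (g) (g)) (k (g) (g) (g))) (k (r (t) (g) (g)) (k (g) (g) (g)) (r (t) (g) (g))))


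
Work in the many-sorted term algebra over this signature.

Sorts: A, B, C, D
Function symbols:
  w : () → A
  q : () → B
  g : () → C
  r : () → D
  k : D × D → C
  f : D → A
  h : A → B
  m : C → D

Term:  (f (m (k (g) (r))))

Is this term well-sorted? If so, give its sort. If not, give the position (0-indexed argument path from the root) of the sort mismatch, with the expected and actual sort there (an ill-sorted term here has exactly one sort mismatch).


      (g) : C
      (r) : D
    (k (g) (r)) : ✗ arg 0 at [0, 0, 0] has sort C, expected D

ill-sorted at position [0, 0, 0]: expected D, got C


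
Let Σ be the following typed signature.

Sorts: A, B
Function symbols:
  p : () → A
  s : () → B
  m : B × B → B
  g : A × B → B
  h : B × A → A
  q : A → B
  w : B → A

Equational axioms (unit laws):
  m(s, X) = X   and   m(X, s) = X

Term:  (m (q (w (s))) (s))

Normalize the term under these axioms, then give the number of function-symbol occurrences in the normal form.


1. (m (q (w (s))) (s))  →  (q (w (s)))
normal form: (q (w (s)))

size = 3


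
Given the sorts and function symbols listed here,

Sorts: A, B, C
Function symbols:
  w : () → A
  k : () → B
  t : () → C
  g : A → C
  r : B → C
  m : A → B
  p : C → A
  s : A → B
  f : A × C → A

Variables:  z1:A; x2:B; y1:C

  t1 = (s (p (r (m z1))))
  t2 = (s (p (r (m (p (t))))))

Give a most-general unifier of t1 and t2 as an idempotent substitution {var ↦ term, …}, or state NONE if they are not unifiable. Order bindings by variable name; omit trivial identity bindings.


{z1 ↦ (p (t))}


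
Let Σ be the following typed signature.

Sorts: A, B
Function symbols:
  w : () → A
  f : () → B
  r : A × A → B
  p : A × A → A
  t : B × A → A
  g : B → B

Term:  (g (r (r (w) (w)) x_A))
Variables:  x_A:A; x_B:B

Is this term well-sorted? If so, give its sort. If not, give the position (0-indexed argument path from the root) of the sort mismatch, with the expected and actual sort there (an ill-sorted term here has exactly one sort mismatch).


ill-sorted at position [0, 0]: expected A, got B

      (w) : A
      (w) : A
    (r (w) (w)) : B
    x_A : A
  (r (r (w) (w)) x_A) : ✗ arg 0 at [0, 0] has sort B, expected A


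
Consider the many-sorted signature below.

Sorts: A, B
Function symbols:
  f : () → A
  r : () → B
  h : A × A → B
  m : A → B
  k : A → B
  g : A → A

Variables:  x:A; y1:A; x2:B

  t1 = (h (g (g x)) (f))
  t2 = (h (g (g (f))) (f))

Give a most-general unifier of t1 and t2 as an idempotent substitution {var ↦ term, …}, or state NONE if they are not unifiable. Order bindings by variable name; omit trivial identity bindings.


{x ↦ (f)}


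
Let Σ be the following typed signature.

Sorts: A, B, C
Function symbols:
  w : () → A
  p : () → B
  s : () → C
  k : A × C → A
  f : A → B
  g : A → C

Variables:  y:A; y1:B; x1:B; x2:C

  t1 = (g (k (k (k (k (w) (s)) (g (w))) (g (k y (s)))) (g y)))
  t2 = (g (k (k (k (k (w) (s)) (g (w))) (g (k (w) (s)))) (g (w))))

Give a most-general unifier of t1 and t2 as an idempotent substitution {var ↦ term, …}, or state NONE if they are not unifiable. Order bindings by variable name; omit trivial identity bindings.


{y ↦ (w)}


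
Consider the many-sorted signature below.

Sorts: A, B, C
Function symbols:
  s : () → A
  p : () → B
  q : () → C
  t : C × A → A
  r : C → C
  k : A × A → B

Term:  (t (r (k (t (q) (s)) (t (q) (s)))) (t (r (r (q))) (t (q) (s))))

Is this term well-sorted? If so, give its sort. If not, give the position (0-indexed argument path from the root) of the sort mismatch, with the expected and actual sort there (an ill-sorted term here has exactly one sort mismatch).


        (q) : C
        (s) : A
      (t (q) (s)) : A
        (q) : C
        (s) : A
      (t (q) (s)) : A
    (k (t (q) (s)) (t (q) (s))) : B
  (r (k (t (q) (s)) (t (q) (s)))) : ✗ arg 0 at [0, 0] has sort B, expected C
        (q) : C
      (r (q)) : C
    (r (r (q))) : C
      (q) : C
      (s) : A
    (t (q) (s)) : A
  (t (r (r (q))) (t (q) (s))) : A

ill-sorted at position [0, 0]: expected C, got B


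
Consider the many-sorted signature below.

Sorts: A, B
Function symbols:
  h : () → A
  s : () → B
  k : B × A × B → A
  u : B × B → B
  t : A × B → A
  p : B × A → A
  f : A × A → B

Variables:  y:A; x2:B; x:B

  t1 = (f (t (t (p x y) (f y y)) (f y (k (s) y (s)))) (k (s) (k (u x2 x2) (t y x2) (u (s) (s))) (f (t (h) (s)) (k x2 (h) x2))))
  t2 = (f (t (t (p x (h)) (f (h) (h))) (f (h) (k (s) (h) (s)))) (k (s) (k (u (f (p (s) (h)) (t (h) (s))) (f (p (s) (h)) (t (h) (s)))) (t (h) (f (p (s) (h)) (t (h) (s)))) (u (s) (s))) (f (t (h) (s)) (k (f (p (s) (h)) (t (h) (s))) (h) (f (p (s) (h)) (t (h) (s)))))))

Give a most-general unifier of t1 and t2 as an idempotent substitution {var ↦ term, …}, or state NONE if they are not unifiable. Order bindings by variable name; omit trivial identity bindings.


{x2 ↦ (f (p (s) (h)) (t (h) (s))), y ↦ (h)}


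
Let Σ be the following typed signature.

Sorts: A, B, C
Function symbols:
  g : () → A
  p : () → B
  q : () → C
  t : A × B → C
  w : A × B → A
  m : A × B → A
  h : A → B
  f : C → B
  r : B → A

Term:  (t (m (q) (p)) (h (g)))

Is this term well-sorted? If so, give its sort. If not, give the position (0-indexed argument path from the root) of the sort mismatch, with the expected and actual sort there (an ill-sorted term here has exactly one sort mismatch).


    (q) : C
    (p) : B
  (m (q) (p)) : ✗ arg 0 at [0, 0] has sort C, expected A
    (g) : A
  (h (g)) : B

ill-sorted at position [0, 0]: expected A, got C


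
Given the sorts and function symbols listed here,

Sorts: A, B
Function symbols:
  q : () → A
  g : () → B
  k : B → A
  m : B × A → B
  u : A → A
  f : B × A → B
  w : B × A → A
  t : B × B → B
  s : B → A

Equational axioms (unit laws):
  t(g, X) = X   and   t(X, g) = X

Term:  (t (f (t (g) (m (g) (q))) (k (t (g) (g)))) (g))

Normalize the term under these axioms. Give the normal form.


1. (t (f (t (g) (m (g) (q))) (k (t (g) (g)))) (g))  →  (f (t (g) (m (g) (q))) (k (t (g) (g))))
2. (f (t (g) (m (g) (q))) (k (t (g) (g))))  →  (f (m (g) (q)) (k (t (g) (g))))
3. (f (m (g) (q)) (k (t (g) (g))))  →  (f (m (g) (q)) (k (g)))

normal form = (f (m (g) (q)) (k (g)))


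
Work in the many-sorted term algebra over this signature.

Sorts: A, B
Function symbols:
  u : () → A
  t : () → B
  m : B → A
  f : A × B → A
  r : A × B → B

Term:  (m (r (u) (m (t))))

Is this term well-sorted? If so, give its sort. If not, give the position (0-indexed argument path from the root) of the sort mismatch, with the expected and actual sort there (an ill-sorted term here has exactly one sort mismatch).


    (u) : A
      (t) : B
    (m (t)) : A
  (r (u) (m (t))) : ✗ arg 1 at [0, 1] has sort A, expected B

ill-sorted at position [0, 1]: expected B, got A


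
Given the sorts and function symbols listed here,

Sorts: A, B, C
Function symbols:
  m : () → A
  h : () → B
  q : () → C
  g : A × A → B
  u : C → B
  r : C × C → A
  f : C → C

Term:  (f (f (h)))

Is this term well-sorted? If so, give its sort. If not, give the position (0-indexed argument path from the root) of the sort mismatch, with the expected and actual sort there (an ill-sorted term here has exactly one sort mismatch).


ill-sorted at position [0, 0]: expected C, got B

    (h) : B
  (f (h)) : ✗ arg 0 at [0, 0] has sort B, expected C


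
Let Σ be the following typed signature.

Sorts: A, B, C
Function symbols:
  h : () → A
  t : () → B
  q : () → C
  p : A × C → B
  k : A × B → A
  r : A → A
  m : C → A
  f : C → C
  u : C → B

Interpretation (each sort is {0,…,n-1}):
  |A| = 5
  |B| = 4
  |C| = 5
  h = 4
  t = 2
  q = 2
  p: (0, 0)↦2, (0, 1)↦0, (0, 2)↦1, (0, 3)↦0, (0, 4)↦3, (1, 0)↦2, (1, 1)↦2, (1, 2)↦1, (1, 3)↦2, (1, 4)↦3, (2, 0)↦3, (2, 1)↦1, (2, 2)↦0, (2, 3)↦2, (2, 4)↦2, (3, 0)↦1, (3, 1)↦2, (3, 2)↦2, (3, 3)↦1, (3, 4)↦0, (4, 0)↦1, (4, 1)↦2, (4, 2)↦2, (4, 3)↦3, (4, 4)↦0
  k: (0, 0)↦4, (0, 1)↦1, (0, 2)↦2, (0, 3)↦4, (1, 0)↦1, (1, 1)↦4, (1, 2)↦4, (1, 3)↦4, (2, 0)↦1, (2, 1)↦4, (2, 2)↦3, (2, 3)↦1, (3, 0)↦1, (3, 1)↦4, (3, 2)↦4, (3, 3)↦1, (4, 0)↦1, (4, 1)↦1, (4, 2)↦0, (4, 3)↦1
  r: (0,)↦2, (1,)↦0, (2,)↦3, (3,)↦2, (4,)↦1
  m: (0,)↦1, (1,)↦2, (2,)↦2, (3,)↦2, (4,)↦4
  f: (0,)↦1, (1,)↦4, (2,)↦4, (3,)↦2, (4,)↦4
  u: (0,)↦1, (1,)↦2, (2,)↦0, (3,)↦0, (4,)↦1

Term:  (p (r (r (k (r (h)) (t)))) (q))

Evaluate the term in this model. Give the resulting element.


  h = 4
  (r (h)) = r(4,) = 1
  t = 2
  (k (r (h)) (t)) = k(1, 2) = 4
  (r (k (r (h)) (t))) = r(4,) = 1
  (r (r (k (r (h)) (t)))) = r(1,) = 0
  q = 2
  (p (r (r (k (r (h)) (t)))) (q)) = p(0, 2) = 1

value = 1


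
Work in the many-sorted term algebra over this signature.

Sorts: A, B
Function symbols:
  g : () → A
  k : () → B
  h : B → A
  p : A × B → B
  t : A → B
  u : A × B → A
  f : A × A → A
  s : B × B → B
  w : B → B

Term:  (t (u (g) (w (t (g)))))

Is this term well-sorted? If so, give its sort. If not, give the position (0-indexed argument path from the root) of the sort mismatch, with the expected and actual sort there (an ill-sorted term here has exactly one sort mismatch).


well-sorted; sort = B

    (g) : A
        (g) : A
      (t (g)) : B
    (w (t (g))) : B
  (u (g) (w (t (g)))) : A
(t (u (g) (w (t (g))))) : B


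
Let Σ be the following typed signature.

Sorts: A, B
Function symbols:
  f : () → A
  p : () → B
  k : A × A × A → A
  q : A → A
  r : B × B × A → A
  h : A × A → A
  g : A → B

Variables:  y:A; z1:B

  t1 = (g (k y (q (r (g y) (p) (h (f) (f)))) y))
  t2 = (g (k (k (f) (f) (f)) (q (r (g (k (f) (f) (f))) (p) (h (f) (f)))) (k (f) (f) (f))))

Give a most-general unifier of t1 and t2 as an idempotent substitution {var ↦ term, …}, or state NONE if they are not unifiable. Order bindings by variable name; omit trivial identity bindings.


{y ↦ (k (f) (f) (f))}


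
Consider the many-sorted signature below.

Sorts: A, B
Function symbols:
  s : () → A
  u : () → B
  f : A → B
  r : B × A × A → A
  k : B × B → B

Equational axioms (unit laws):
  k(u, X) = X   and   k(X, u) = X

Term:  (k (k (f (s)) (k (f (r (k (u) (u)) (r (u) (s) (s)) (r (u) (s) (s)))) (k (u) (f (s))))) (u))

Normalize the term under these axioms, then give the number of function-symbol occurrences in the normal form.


1. (k (k (f (s)) (k (f (r (k (u) (u)) (r (u) (s) (s)) (r (u) (s) (s)))) (k (u) (f (s))))) (u))  →  (k (f (s)) (k (f (r (k (u) (u)) (r (u) (s) (s)) (r (u) (s) (s)))) (k (u) (f (s)))))
2. (k (f (s)) (k (f (r (k (u) (u)) (r (u) (s) (s)) (r (u) (s) (s)))) (k (u) (f (s)))))  →  (k (f (s)) (k (f (r (u) (r (u) (s) (s)) (r (u) (s) (s)))) (k (u) (f (s)))))
3. (k (f (s)) (k (f (r (u) (r (u) (s) (s)) (r (u) (s) (s)))) (k (u) (f (s)))))  →  (k (f (s)) (k (f (r (u) (r (u) (s) (s)) (r (u) (s) (s)))) (f (s))))
normal form: (k (f (s)) (k (f (r (u) (r (u) (s) (s)) (r (u) (s) (s)))) (f (s))))

size = 17


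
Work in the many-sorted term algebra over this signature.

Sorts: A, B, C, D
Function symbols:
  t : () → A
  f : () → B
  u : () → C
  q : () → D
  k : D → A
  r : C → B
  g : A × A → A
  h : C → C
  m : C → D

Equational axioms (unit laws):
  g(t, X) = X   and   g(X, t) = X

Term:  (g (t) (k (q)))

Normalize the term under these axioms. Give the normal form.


normal form = (k (q))

1. (g (t) (k (q)))  →  (k (q))


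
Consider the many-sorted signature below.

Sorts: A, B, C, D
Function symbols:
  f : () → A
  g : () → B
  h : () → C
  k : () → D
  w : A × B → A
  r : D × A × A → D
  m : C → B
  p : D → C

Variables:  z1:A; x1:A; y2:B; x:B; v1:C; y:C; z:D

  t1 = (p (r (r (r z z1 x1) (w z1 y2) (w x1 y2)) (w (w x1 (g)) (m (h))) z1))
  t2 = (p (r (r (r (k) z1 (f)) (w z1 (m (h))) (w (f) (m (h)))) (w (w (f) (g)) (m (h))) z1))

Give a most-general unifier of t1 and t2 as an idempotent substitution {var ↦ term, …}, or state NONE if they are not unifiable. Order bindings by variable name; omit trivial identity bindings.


{x1 ↦ (f), y2 ↦ (m (h)), z ↦ (k)}


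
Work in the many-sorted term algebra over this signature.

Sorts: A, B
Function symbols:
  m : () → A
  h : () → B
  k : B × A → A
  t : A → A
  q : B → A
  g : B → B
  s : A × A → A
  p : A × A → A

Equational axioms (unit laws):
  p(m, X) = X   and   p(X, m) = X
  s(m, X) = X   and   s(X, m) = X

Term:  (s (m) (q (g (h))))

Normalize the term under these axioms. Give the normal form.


1. (s (m) (q (g (h))))  →  (q (g (h)))

normal form = (q (g (h)))


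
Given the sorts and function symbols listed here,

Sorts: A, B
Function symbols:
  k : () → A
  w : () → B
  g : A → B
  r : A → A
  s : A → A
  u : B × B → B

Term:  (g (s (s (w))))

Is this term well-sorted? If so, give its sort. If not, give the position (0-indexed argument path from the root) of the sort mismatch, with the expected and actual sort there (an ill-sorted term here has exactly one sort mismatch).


ill-sorted at position [0, 0, 0]: expected A, got B

      (w) : B
    (s (w)) : ✗ arg 0 at [0, 0, 0] has sort B, expected A


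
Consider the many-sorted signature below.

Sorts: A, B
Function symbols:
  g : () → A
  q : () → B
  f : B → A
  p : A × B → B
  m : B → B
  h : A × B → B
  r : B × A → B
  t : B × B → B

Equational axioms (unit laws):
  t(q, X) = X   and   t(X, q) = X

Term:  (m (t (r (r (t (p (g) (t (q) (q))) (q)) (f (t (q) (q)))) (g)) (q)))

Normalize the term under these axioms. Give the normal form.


normal form = (m (r (r (p (g) (q)) (f (q))) (g)))

1. (m (t (r (r (t (p (g) (t (q) (q))) (q)) (f (t (q) (q)))) (g)) (q)))  →  (m (r (r (t (p (g) (t (q) (q))) (q)) (f (t (q) (q)))) (g)))
2. (m (r (r (t (p (g) (t (q) (q))) (q)) (f (t (q) (q)))) (g)))  →  (m (r (r (p (g) (t (q) (q))) (f (t (q) (q)))) (g)))
3. (m (r (r (p (g) (t (q) (q))) (f (t (q) (q)))) (g)))  →  (m (r (r (p (g) (q)) (f (t (q) (q)))) (g)))
4. (m (r (r (p (g) (q)) (f (t (q) (q)))) (g)))  →  (m (r (r (p (g) (q)) (f (q))) (g)))


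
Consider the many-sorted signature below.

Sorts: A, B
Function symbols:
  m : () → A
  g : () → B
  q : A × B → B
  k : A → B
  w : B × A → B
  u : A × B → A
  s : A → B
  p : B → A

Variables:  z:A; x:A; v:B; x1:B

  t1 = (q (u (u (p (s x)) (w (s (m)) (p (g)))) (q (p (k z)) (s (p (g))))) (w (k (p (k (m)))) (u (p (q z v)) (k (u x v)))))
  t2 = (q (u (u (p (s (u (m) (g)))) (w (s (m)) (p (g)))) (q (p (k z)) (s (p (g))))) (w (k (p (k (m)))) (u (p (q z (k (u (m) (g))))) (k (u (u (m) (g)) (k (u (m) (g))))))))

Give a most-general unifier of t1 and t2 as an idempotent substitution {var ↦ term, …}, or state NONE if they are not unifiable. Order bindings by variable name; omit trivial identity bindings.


{v ↦ (k (u (m) (g))), x ↦ (u (m) (g))}


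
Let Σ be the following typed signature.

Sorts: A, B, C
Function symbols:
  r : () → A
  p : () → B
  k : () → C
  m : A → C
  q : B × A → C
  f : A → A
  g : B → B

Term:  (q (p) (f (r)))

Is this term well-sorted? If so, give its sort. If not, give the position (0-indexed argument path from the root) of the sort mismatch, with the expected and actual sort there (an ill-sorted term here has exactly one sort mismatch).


  (p) : B
    (r) : A
  (f (r)) : A
(q (p) (f (r))) : C

well-sorted; sort = C


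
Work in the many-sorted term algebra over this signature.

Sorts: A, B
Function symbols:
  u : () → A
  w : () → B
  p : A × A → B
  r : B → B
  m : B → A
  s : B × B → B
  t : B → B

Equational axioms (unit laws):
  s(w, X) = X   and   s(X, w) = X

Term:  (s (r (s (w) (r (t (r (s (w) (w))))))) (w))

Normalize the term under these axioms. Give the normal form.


1. (s (r (s (w) (r (t (r (s (w) (w))))))) (w))  →  (r (s (w) (r (t (r (s (w) (w)))))))
2. (r (s (w) (r (t (r (s (w) (w)))))))  →  (r (r (t (r (s (w) (w))))))
3. (r (r (t (r (s (w) (w))))))  →  (r (r (t (r (w)))))

normal form = (r (r (t (r (w)))))


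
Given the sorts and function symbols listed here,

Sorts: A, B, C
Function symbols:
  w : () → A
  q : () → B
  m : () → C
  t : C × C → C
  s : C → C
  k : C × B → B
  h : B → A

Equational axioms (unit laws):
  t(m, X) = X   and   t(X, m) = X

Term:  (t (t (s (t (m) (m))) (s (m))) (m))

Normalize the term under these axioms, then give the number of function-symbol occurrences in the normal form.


size = 5

1. (t (t (s (t (m) (m))) (s (m))) (m))  →  (t (s (t (m) (m))) (s (m)))
2. (t (s (t (m) (m))) (s (m)))  →  (t (s (m)) (s (m)))
normal form: (t (s (m)) (s (m)))


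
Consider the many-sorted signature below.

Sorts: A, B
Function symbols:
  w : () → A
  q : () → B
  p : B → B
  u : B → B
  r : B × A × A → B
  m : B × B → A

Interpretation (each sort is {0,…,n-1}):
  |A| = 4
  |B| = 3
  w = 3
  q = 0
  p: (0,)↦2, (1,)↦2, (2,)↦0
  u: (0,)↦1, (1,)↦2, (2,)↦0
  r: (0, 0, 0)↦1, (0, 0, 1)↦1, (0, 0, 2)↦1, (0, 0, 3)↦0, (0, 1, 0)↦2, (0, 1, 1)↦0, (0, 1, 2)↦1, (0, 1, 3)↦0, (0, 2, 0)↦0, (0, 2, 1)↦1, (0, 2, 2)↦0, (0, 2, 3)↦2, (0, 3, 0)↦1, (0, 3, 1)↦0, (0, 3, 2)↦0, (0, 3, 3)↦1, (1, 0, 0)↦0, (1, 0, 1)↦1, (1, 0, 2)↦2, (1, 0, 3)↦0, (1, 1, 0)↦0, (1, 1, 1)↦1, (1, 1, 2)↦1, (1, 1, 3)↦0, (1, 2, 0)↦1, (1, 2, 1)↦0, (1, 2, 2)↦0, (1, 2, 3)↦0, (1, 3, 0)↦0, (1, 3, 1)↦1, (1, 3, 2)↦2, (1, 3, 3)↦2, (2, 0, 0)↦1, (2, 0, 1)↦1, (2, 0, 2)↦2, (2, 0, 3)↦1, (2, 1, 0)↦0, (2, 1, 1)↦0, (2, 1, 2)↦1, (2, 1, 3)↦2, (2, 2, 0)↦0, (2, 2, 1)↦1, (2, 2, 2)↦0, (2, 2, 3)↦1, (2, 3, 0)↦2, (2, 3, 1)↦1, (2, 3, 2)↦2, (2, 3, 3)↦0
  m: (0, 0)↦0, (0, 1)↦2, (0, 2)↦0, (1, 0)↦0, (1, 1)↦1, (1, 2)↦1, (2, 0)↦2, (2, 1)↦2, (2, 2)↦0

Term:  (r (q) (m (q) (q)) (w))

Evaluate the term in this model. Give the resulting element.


value = 0

  q = 0
  q = 0
  q = 0
  (m (q) (q)) = m(0, 0) = 0
  w = 3
  (r (q) (m (q) (q)) (w)) = r(0, 0, 3) = 0


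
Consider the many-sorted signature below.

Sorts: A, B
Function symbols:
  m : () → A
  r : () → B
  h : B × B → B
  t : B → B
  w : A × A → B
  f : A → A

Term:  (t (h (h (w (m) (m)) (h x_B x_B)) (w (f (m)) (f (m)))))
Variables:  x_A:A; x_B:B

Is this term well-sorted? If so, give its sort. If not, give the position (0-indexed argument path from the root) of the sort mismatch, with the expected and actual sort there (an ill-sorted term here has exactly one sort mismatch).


well-sorted; sort = B

        (m) : A
        (m) : A
      (w (m) (m)) : B
        x_B : B
        x_B : B
      (h x_B x_B) : B
    (h (w (m) (m)) (h x_B x_B)) : B
        (m) : A
      (f (m)) : A
        (m) : A
      (f (m)) : A
    (w (f (m)) (f (m))) : B
  (h (h (w (m) (m)) (h x_B x_B)) (w (f (m)) (f (m)))) : B
(t (h (h (w (m) (m)) (h x_B x_B)) (w (f (m)) (f (m))))) : B


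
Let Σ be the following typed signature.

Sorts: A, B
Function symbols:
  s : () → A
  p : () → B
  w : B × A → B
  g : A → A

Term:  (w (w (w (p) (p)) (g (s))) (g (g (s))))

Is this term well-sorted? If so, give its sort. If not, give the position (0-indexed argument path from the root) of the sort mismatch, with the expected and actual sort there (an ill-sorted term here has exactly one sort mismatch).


ill-sorted at position [0, 0, 1]: expected A, got B

      (p) : B
      (p) : B
    (w (p) (p)) : ✗ arg 1 at [0, 0, 1] has sort B, expected A
      (s) : A
    (g (s)) : A
      (s) : A
    (g (s)) : A
  (g (g (s))) : A


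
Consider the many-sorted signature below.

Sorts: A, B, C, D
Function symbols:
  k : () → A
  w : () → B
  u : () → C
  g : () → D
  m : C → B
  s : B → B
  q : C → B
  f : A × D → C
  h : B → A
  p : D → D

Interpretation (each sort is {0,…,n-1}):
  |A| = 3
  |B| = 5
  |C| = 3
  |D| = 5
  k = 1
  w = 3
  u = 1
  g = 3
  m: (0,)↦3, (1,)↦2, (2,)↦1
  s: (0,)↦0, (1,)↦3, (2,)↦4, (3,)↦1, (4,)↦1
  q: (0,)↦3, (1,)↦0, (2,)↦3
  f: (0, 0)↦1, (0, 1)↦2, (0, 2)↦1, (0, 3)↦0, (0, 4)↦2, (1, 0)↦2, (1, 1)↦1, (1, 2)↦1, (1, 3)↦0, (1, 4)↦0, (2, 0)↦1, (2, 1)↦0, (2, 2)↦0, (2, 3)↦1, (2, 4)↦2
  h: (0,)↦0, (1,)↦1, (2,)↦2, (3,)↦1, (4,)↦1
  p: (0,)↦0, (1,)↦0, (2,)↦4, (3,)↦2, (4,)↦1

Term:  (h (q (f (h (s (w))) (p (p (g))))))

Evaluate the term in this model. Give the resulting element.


value = 1

  w = 3
  (s (w)) = s(3,) = 1
  (h (s (w))) = h(1,) = 1
  g = 3
  (p (g)) = p(3,) = 2
  (p (p (g))) = p(2,) = 4
  (f (h (s (w))) (p (p (g)))) = f(1, 4) = 0
  (q (f (h (s (w))) (p (p (g))))) = q(0,) = 3
  (h (q (f (h (s (w))) (p (p (g)))))) = h(3,) = 1


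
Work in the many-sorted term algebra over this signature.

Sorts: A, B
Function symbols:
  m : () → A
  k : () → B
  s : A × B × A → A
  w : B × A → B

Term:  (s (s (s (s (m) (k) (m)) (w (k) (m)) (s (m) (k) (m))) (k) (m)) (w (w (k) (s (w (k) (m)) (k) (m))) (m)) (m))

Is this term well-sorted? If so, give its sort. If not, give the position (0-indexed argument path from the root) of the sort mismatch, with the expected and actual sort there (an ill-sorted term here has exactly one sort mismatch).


ill-sorted at position [1, 0, 1, 0]: expected A, got B

        (m) : A
        (k) : B
        (m) : A
      (s (m) (k) (m)) : A
        (k) : B
        (m) : A
      (w (k) (m)) : B
        (m) : A
        (k) : B
        (m) : A
      (s (m) (k) (m)) : A
    (s (s (m) (k) (m)) (w (k) (m)) (s (m) (k) (m))) : A
    (k) : B
    (m) : A
  (s (s (s (m) (k) (m)) (w (k) (m)) (s (m) (k) (m))) (k) (m)) : A
      (k) : B
          (k) : B
          (m) : A
        (w (k) (m)) : B
        (k) : B
        (m) : A
      (s (w (k) (m)) (k) (m)) : ✗ arg 0 at [1, 0, 1, 0] has sort B, expected A
    (m) : A
  (m) : A


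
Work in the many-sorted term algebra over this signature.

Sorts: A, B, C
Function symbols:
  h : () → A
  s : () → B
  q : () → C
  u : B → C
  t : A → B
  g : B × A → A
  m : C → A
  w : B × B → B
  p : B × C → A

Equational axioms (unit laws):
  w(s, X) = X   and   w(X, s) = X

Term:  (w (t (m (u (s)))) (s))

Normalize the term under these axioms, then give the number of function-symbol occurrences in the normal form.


1. (w (t (m (u (s)))) (s))  →  (t (m (u (s))))
normal form: (t (m (u (s))))

size = 4


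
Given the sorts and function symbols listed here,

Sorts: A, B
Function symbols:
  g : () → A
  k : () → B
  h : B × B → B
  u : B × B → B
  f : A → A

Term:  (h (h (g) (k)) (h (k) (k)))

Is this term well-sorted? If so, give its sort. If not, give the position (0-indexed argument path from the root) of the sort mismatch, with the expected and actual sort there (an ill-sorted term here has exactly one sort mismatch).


ill-sorted at position [0, 0]: expected B, got A

    (g) : A
    (k) : B
  (h (g) (k)) : ✗ arg 0 at [0, 0] has sort A, expected B
    (k) : B
    (k) : B
  (h (k) (k)) : B


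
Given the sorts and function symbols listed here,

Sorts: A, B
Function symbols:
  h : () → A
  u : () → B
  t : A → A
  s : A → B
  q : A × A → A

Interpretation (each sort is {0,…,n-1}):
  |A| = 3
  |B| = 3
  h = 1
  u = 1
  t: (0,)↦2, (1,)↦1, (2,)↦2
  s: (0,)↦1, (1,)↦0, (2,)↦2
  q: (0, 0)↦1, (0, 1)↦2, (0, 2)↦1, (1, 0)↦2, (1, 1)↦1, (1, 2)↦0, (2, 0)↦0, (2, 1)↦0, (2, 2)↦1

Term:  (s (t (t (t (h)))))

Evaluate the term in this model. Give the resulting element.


  h = 1
  (t (h)) = t(1,) = 1
  (t (t (h))) = t(1,) = 1
  (t (t (t (h)))) = t(1,) = 1
  (s (t (t (t (h))))) = s(1,) = 0

value = 0


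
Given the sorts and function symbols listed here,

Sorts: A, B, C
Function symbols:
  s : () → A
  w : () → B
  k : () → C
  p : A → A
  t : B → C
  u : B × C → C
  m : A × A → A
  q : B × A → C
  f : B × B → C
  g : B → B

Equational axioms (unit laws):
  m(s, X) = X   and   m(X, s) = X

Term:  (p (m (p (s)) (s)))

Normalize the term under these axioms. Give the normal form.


normal form = (p (p (s)))

1. (p (m (p (s)) (s)))  →  (p (p (s)))


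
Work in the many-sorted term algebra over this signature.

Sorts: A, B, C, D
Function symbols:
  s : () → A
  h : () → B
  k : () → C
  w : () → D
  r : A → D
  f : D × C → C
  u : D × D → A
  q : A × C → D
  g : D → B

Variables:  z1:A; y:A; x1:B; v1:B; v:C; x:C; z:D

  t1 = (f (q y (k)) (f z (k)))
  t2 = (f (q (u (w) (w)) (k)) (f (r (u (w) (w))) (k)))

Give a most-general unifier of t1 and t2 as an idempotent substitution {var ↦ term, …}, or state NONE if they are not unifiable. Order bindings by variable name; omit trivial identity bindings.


{y ↦ (u (w) (w)), z ↦ (r (u (w) (w)))}
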